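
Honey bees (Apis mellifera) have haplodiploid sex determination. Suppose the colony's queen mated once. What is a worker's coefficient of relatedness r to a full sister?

0.75

Haplodiploid full sisters inherit their father's entire haploid genome identically (contributing 1/2) and on average half of their mother's contribution (1/2 · 1/2 = 1/4); r = 1/2 + 1/4 = 3/4.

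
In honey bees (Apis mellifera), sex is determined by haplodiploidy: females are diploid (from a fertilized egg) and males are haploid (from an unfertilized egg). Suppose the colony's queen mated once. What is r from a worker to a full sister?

Haplodiploid full sisters inherit their father's entire haploid genome identically (contributing 1/2) and on average half of their mother's contribution (1/2 · 1/2 = 1/4); r = 1/2 + 1/4 = 3/4.

0.75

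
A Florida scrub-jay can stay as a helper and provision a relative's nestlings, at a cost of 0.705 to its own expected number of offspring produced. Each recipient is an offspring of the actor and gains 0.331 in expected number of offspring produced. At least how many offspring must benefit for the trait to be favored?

5

r to an offspring = 1/2 (one parent–offspring link: r = (1/2)^1 = 1/2).
Hamilton's rule: n·r·B > C  ⇒  n > C/(r·B) = 0.705/(0.5·0.331) = 4.26.
The smallest integer exceeding 4.26 is 5.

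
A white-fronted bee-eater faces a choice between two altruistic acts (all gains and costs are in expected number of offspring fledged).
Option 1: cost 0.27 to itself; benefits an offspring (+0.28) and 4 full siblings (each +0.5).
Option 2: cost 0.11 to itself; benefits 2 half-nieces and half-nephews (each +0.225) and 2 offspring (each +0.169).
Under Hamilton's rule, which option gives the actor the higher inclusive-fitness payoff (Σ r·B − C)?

Option 1

Option 1: r to an offspring = 0.5.
Option 1: r to a full sibling = 0.5.
Option 1: Σ r·B − C = (1·0.5·0.28 + 4·0.5·0.5) − 0.27 = 0.87.
Option 2: r to a half-niece or half-nephew = 0.125.
Option 2: r to an offspring = 0.5.
Option 2: Σ r·B − C = (2·0.125·0.225 + 2·0.5·0.169) − 0.11 = 0.11525.
Option 1 has the higher net inclusive-fitness payoff.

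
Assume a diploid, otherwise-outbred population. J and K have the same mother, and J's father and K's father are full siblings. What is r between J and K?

With two independent routes of shared ancestry, r is the sum of the two contributions.
J and K are related in two ways: half-sibs through their shared mother (r = 1/4) and first cousins through their fathers (r = 1/8).
r = 1/4 + 1/8 = 0.375.

0.375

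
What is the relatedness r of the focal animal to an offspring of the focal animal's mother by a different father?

Each parent–offspring link contributes a factor of 1/2, and independent paths through distinct common ancestors add.
Half-sibs share one parent — one path of length 2: r = (1/2)^2 = 1/4.

0.25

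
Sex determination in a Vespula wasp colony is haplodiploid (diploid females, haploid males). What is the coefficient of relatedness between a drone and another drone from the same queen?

Haploid brothers each carry a random half of the queen's diploid genome, so on average they share half: r = 1/2.

0.5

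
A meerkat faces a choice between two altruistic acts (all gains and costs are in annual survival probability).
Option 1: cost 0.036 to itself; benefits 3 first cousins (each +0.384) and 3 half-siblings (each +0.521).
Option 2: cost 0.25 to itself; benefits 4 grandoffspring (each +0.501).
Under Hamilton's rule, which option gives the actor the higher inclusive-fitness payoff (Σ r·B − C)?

Option 1

Option 1: r to a first cousin = 0.125.
Option 1: r to a half-sibling = 0.25.
Option 1: Σ r·B − C = (3·0.125·0.384 + 3·0.25·0.521) − 0.036 = 0.49875.
Option 2: r to a grandoffspring = 0.25.
Option 2: Σ r·B − C = (4·0.25·0.501) − 0.25 = 0.251.
Option 1 has the higher net inclusive-fitness payoff.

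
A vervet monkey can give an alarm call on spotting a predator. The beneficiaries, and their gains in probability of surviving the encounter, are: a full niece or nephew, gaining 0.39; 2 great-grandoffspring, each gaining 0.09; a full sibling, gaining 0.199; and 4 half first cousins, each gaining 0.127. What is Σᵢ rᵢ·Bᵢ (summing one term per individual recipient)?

0.25125

r to a full niece or nephew = 0.25 (full aunt/uncle↔niece/nephew: two paths of length 3 through the shared grandparent pair: r = 2·(1/2)^3 = 1/4).
r to a great-grandoffspring = 1/8 (three parent–offspring links: r = (1/2)^3 = 1/8).
r to a full sibling = 1/2 (full sibs share both parents — two paths of length 2: r = 2·(1/2)^2 = 1/2).
r to a half first cousin = 1/16 (half first cousins share one grandparent — one path of length 4: r = (1/2)^4 = 1/16).
Summing one r·B term per recipient: 1·0.25·0.39 + 2·0.125·0.09 + 1·0.5·0.199 + 4·0.0625·0.127 = 0.25125.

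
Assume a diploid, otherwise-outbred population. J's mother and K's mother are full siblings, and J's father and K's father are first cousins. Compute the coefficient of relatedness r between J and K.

0.15625

Relatedness sums over independent paths through distinct common ancestors.
J and K are related in two ways: first cousins through their mothers (r = 1/8) and second cousins through their fathers (r = 1/32).
r = 1/8 + 1/32 = 5/32 = 0.15625.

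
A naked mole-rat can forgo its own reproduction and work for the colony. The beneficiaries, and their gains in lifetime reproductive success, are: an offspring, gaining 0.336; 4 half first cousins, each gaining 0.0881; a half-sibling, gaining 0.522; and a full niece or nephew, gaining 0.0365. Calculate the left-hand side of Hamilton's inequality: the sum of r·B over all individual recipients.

r to an offspring = 1/2 (one parent–offspring link: r = (1/2)^1 = 1/2).
r to a half first cousin = 1/16 (half first cousins share one grandparent — one path of length 4: r = (1/2)^4 = 1/16).
r to a half-sibling = 0.25 (half-sibs share one parent — one path of length 2: r = (1/2)^2 = 1/4).
r to a full niece or nephew = 1/4 (full aunt/uncle↔niece/nephew: two paths of length 3 through the shared grandparent pair: r = 2·(1/2)^3 = 1/4).
Summing one r·B term per recipient: 1·0.5·0.336 + 4·0.0625·0.0881 + 1·0.25·0.522 + 1·0.25·0.0365 = 0.32965.

0.32965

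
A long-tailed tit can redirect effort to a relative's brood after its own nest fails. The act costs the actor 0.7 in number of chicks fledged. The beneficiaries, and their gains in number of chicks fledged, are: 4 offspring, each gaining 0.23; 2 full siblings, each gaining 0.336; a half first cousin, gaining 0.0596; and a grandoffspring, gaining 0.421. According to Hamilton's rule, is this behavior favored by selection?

Yes

Hamilton's rule: the trait is favored when the sum of r·B over every recipient exceeds the actor's cost C.
r to an offspring = 1/2 (one parent–offspring link: r = (1/2)^1 = 1/2).
r to a full sibling = 0.5 (full sibs share both parents — two paths of length 2: r = 2·(1/2)^2 = 1/2).
r to a half first cousin = 1/16 (half first cousins share one grandparent — one path of length 4: r = (1/2)^4 = 1/16).
r to a grandoffspring = 1/4 (two parent–offspring links: r = (1/2)^2 = 1/4).
Summing one r·B term per recipient: 4·0.5·0.23 + 2·0.5·0.336 + 1·0.0625·0.0596 + 1·0.25·0.421 = 0.904975.
0.904975 > 0.7: the indirect benefit exceeds the cost.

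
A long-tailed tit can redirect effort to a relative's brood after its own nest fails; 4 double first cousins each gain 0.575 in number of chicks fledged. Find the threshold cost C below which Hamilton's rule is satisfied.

0.575

r to a double first cousin = 0.25 (double first cousins share both grandparent pairs — four paths of length 4: r = 4·(1/2)^4 = 1/4).
Hamilton's rule: n·r·B > C, so the trait is favored while C < n·r·B = 4·0.25·0.575 = 0.575.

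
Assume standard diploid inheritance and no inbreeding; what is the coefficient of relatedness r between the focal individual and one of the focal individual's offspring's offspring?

Each parent–offspring link contributes a factor of 1/2, and independent paths through distinct common ancestors add.
Two parent–offspring links: r = (1/2)^2 = 1/4.

0.25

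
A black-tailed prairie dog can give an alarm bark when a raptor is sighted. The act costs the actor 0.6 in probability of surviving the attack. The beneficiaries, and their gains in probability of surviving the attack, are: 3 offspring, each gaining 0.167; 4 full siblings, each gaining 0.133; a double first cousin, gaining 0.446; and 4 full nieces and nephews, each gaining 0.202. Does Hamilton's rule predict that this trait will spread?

Hamilton's rule: the trait is favored when the sum of r·B over every recipient exceeds the actor's cost C.
r to an offspring = 1/2 (one parent–offspring link: r = (1/2)^1 = 1/2).
r to a full sibling = 0.5 (full sibs share both parents — two paths of length 2: r = 2·(1/2)^2 = 1/2).
r to a double first cousin = 0.25 (double first cousins share both grandparent pairs — four paths of length 4: r = 4·(1/2)^4 = 1/4).
r to a full niece or nephew = 0.25 (full aunt/uncle↔niece/nephew: two paths of length 3 through the shared grandparent pair: r = 2·(1/2)^3 = 1/4).
Summing one r·B term per recipient: 3·0.5·0.167 + 4·0.5·0.133 + 1·0.25·0.446 + 4·0.25·0.202 = 0.83.
0.83 > 0.6: the indirect benefit exceeds the cost.

Yes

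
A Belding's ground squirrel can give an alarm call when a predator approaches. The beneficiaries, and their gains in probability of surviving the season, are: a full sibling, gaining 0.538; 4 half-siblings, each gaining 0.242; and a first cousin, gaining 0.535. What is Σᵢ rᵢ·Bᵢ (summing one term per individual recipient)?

r to a full sibling = 0.5 (full sibs share both parents — two paths of length 2: r = 2·(1/2)^2 = 1/2).
r to a half-sibling = 0.25 (half-sibs share one parent — one path of length 2: r = (1/2)^2 = 1/4).
r to a first cousin = 0.125 (first cousins share one grandparent pair — two paths of length 4: r = 2·(1/2)^4 = 1/8).
Summing one r·B term per recipient: 1·0.5·0.538 + 4·0.25·0.242 + 1·0.125·0.535 = 0.577875.

0.577875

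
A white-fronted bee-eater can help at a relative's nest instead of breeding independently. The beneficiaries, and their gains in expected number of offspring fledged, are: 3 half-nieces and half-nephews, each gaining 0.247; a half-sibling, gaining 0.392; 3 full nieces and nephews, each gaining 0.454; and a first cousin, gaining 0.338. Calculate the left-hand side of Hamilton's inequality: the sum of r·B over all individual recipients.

r to a half-niece or half-nephew = 1/8 (half-aunt/uncle↔niece/nephew: one path of length 3: r = (1/2)^3 = 1/8).
r to a half-sibling = 1/4 (half-sibs share one parent — one path of length 2: r = (1/2)^2 = 1/4).
r to a full niece or nephew = 1/4 (full aunt/uncle↔niece/nephew: two paths of length 3 through the shared grandparent pair: r = 2·(1/2)^3 = 1/4).
r to a first cousin = 0.125 (first cousins share one grandparent pair — two paths of length 4: r = 2·(1/2)^4 = 1/8).
Summing one r·B term per recipient: 3·0.125·0.247 + 1·0.25·0.392 + 3·0.25·0.454 + 1·0.125·0.338 = 0.573375.

0.573375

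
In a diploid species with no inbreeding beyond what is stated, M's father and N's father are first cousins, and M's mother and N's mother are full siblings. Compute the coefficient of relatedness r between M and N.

Relatedness sums over independent paths through distinct common ancestors.
M and N are related in two ways: second cousins through their fathers (r = 1/32) and first cousins through their mothers (r = 1/8).
r = 1/32 + 1/8 = 0.15625.

0.15625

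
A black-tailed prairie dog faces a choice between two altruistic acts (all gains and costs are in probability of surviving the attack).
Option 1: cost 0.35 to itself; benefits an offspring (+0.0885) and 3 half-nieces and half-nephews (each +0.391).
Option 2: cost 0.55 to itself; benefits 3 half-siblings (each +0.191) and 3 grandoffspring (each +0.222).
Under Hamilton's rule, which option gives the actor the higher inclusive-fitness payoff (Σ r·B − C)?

Option 1

Option 1: r to an offspring = 0.5.
Option 1: r to a half-niece or half-nephew = 0.125.
Option 1: Σ r·B − C = (1·0.5·0.0885 + 3·0.125·0.391) − 0.35 = -0.159125.
Option 2: r to a half-sibling = 0.25.
Option 2: r to a grandoffspring = 0.25.
Option 2: Σ r·B − C = (3·0.25·0.191 + 3·0.25·0.222) − 0.55 = -0.24025.
Option 1 has the higher net inclusive-fitness payoff.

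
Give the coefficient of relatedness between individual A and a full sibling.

Full sibs share both parents — two paths of length 2: r = 2·(1/2)^2 = 1/2.

0.5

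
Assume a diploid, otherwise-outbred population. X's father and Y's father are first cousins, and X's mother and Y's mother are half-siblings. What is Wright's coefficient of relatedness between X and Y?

Independent pedigree routes through distinct common ancestors add.
X and Y are related in two ways: second cousins through their fathers (r = 1/32) and half first cousins through their mothers (r = 1/16).
r = 1/32 + 1/16 = 0.09375.

0.09375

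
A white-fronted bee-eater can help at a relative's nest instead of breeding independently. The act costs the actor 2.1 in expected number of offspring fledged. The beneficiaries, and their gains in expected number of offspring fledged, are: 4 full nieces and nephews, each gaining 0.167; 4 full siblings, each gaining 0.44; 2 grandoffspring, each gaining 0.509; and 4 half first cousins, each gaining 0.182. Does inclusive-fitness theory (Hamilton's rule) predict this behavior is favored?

No

Hamilton's rule: the trait is favored when the sum of r·B over every recipient exceeds the actor's cost C.
r to a full niece or nephew = 0.25 (full aunt/uncle↔niece/nephew: two paths of length 3 through the shared grandparent pair: r = 2·(1/2)^3 = 1/4).
r to a full sibling = 0.5 (full sibs share both parents — two paths of length 2: r = 2·(1/2)^2 = 1/2).
r to a grandoffspring = 1/4 (two parent–offspring links: r = (1/2)^2 = 1/4).
r to a half first cousin = 1/16 (half first cousins share one grandparent — one path of length 4: r = (1/2)^4 = 1/16).
Summing one r·B term per recipient: 4·0.25·0.167 + 4·0.5·0.44 + 2·0.25·0.509 + 4·0.0625·0.182 = 1.347.
1.347 < 2.1: the indirect benefit is less than the cost.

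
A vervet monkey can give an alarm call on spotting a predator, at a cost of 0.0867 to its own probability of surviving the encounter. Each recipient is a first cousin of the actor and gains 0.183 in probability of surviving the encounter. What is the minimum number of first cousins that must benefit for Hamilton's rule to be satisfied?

4

r to a first cousin = 0.125 (first cousins share one grandparent pair — two paths of length 4: r = 2·(1/2)^4 = 1/8).
Hamilton's rule: n·r·B > C  ⇒  n > C/(r·B) = 0.0867/(0.125·0.183) = 3.79.
The smallest integer exceeding 3.79 is 4.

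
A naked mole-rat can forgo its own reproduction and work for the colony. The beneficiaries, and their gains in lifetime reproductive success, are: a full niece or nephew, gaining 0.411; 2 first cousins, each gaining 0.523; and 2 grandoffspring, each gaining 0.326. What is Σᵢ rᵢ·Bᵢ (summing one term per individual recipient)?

0.3965

r to a full niece or nephew = 1/4 (full aunt/uncle↔niece/nephew: two paths of length 3 through the shared grandparent pair: r = 2·(1/2)^3 = 1/4).
r to a first cousin = 0.125 (first cousins share one grandparent pair — two paths of length 4: r = 2·(1/2)^4 = 1/8).
r to a grandoffspring = 0.25 (two parent–offspring links: r = (1/2)^2 = 1/4).
Summing one r·B term per recipient: 1·0.25·0.411 + 2·0.125·0.523 + 2·0.25·0.326 = 0.3965.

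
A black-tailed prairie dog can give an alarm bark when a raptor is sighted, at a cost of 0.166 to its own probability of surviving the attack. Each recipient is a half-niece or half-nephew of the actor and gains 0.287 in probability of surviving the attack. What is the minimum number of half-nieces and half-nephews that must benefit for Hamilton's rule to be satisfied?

r to a half-niece or half-nephew = 0.125 (half-aunt/uncle↔niece/nephew: one path of length 3: r = (1/2)^3 = 1/8).
Hamilton's rule: n·r·B > C  ⇒  n > C/(r·B) = 0.166/(0.125·0.287) = 4.627.
The smallest integer exceeding 4.627 is 5.

5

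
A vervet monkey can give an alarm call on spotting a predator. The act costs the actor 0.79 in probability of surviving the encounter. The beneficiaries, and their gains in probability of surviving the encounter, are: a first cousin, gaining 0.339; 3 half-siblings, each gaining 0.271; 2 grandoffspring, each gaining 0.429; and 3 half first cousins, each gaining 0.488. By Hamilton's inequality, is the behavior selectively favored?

Hamilton's rule: the trait is favored when the sum of r·B over every recipient exceeds the actor's cost C.
r to a first cousin = 1/8 (first cousins share one grandparent pair — two paths of length 4: r = 2·(1/2)^4 = 1/8).
r to a half-sibling = 1/4 (half-sibs share one parent — one path of length 2: r = (1/2)^2 = 1/4).
r to a grandoffspring = 1/4 (two parent–offspring links: r = (1/2)^2 = 1/4).
r to a half first cousin = 1/16 (half first cousins share one grandparent — one path of length 4: r = (1/2)^4 = 1/16).
Summing one r·B term per recipient: 1·0.125·0.339 + 3·0.25·0.271 + 2·0.25·0.429 + 3·0.0625·0.488 = 0.551625.
0.551625 < 0.79: the indirect benefit is less than the cost.

No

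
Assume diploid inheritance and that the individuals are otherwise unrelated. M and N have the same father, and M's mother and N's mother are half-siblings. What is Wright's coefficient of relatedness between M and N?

0.3125

Relatedness sums over independent paths through distinct common ancestors.
M and N are related in two ways: half-sibs through their shared father (r = 1/4) and half first cousins through their mothers (r = 1/16).
r = 1/4 + 1/16 = 5/16 = 0.3125.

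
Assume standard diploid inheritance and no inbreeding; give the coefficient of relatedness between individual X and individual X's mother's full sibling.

Each parent–offspring link contributes a factor of 1/2, and independent paths through distinct common ancestors add.
Full aunt/uncle↔niece/nephew: two paths of length 3 through the shared grandparent pair: r = 2·(1/2)^3 = 1/4.

0.25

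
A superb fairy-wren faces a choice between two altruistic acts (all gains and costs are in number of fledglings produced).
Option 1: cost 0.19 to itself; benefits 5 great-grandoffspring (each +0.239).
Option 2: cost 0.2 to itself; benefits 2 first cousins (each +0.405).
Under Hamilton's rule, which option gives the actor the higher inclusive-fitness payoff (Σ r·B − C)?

Option 1: r to a great-grandoffspring = 0.125.
Option 1: Σ r·B − C = (5·0.125·0.239) − 0.19 = -0.040625.
Option 2: r to a first cousin = 0.125.
Option 2: Σ r·B − C = (2·0.125·0.405) − 0.2 = -0.09875.
Option 1 has the higher net inclusive-fitness payoff.

Option 1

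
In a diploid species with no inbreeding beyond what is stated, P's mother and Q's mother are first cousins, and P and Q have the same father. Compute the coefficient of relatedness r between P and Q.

0.28125

Wright's path rule: contributions from independent ancestry routes add.
P and Q are related in two ways: second cousins through their mothers (r = 1/32) and half-sibs through their shared father (r = 1/4).
r = 1/32 + 1/4 = 0.28125.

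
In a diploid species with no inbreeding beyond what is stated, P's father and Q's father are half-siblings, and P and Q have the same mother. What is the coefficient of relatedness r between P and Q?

Wright's path rule: contributions from independent ancestry routes add.
P and Q are related in two ways: half first cousins through their fathers (r = 1/16) and half-sibs through their shared mother (r = 1/4).
r = 1/16 + 1/4 = 5/16 = 0.3125.

0.3125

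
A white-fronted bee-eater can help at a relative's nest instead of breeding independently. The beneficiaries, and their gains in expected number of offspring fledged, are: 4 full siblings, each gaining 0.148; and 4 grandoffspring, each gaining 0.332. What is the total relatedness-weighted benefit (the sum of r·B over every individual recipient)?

0.628

r to a full sibling = 1/2 (full sibs share both parents — two paths of length 2: r = 2·(1/2)^2 = 1/2).
r to a grandoffspring = 0.25 (two parent–offspring links: r = (1/2)^2 = 1/4).
Summing one r·B term per recipient: 4·0.5·0.148 + 4·0.25·0.332 = 0.628.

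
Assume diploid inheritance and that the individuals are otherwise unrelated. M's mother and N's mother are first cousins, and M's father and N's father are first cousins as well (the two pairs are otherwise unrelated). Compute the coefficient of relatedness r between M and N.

Relatedness sums over independent paths through distinct common ancestors.
M and N are related in two ways: second cousins through their mothers (r = 1/32) and second cousins through their fathers (r = 1/32).
r = 1/32 + 1/32 = 0.0625.

0.0625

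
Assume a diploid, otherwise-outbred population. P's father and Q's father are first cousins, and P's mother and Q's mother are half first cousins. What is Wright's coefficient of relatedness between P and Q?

With two independent routes of shared ancestry, r is the sum of the two contributions.
P and Q are related in two ways: second cousins through their fathers (r = 1/32) and half second cousins through their mothers (r = 1/64).
r = 1/32 + 1/64 = 3/64 = 0.046875.

0.046875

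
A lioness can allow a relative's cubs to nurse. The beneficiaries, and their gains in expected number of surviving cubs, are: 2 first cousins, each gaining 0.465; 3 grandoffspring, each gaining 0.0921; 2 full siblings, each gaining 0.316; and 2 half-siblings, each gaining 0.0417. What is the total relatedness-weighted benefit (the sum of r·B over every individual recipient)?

r to a first cousin = 1/8 (first cousins share one grandparent pair — two paths of length 4: r = 2·(1/2)^4 = 1/8).
r to a grandoffspring = 1/4 (two parent–offspring links: r = (1/2)^2 = 1/4).
r to a full sibling = 0.5 (full sibs share both parents — two paths of length 2: r = 2·(1/2)^2 = 1/2).
r to a half-sibling = 0.25 (half-sibs share one parent — one path of length 2: r = (1/2)^2 = 1/4).
Summing one r·B term per recipient: 2·0.125·0.465 + 3·0.25·0.0921 + 2·0.5·0.316 + 2·0.25·0.0417 = 0.522175.

0.522175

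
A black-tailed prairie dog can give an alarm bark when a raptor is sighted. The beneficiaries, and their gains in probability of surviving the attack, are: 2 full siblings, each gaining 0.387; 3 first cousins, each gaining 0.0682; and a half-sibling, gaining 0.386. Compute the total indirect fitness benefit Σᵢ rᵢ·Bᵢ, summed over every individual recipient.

0.509075

r to a full sibling = 1/2 (full sibs share both parents — two paths of length 2: r = 2·(1/2)^2 = 1/2).
r to a first cousin = 1/8 (first cousins share one grandparent pair — two paths of length 4: r = 2·(1/2)^4 = 1/8).
r to a half-sibling = 0.25 (half-sibs share one parent — one path of length 2: r = (1/2)^2 = 1/4).
Summing one r·B term per recipient: 2·0.5·0.387 + 3·0.125·0.0682 + 1·0.25·0.386 = 0.509075.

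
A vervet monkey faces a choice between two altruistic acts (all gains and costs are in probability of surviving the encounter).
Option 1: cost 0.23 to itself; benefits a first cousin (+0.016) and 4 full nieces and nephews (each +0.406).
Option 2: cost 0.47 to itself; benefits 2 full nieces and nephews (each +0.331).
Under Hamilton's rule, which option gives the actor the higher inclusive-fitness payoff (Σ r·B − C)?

Option 1

Option 1: r to a first cousin = 0.125.
Option 1: r to a full niece or nephew = 0.25.
Option 1: Σ r·B − C = (1·0.125·0.016 + 4·0.25·0.406) − 0.23 = 0.178.
Option 2: r to a full niece or nephew = 0.25.
Option 2: Σ r·B − C = (2·0.25·0.331) − 0.47 = -0.3045.
Option 1 has the higher net inclusive-fitness payoff.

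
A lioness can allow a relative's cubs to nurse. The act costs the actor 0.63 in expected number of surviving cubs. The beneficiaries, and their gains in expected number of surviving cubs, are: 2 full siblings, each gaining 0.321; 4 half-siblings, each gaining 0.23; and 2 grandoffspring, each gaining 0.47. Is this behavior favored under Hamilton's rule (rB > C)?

Yes

Hamilton's rule: the trait is favored when the sum of r·B over every recipient exceeds the actor's cost C.
r to a full sibling = 0.5 (full sibs share both parents — two paths of length 2: r = 2·(1/2)^2 = 1/2).
r to a half-sibling = 1/4 (half-sibs share one parent — one path of length 2: r = (1/2)^2 = 1/4).
r to a grandoffspring = 0.25 (two parent–offspring links: r = (1/2)^2 = 1/4).
Summing one r·B term per recipient: 2·0.5·0.321 + 4·0.25·0.23 + 2·0.25·0.47 = 0.786.
0.786 > 0.63: the indirect benefit exceeds the cost.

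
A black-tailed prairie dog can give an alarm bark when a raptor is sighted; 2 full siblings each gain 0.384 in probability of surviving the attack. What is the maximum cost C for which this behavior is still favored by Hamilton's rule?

r to a full sibling = 1/2 (full sibs share both parents — two paths of length 2: r = 2·(1/2)^2 = 1/2).
Hamilton's rule: n·r·B > C, so the trait is favored while C < n·r·B = 2·0.5·0.384 = 0.384.

0.384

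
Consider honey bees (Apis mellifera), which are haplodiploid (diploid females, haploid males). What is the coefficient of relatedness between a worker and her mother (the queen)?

One meiotic link between diploid queen and diploid daughter: r = 1/2.

0.5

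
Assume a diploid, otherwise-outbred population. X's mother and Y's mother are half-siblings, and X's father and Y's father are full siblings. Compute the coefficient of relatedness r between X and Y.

0.1875

With two independent routes of shared ancestry, r is the sum of the two contributions.
X and Y are related in two ways: half first cousins through their mothers (r = 1/16) and first cousins through their fathers (r = 1/8).
r = 1/16 + 1/8 = 0.1875.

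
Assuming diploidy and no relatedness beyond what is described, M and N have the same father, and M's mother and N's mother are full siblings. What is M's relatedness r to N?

0.375

Relatedness sums over independent paths through distinct common ancestors.
M and N are related in two ways: half-sibs through their shared father (r = 1/4) and first cousins through their mothers (r = 1/8).
r = 1/4 + 1/8 = 0.375.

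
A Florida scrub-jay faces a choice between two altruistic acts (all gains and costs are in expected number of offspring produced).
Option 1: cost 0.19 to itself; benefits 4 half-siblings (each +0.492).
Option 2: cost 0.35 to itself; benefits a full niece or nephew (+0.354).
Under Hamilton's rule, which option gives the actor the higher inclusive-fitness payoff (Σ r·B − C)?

Option 1

Option 1: r to a half-sibling = 0.25.
Option 1: Σ r·B − C = (4·0.25·0.492) − 0.19 = 0.302.
Option 2: r to a full niece or nephew = 0.25.
Option 2: Σ r·B − C = (1·0.25·0.354) − 0.35 = -0.2615.
Option 1 has the higher net inclusive-fitness payoff.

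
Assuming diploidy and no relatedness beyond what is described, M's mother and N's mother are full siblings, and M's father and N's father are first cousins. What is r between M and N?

0.15625

Relatedness sums over independent paths through distinct common ancestors.
M and N are related in two ways: first cousins through their mothers (r = 1/8) and second cousins through their fathers (r = 1/32).
r = 1/8 + 1/32 = 5/32 = 0.15625.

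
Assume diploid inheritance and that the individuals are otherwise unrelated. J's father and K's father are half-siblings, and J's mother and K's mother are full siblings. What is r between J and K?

0.1875

Wright's path rule: contributions from independent ancestry routes add.
J and K are related in two ways: half first cousins through their fathers (r = 1/16) and first cousins through their mothers (r = 1/8).
r = 1/16 + 1/8 = 0.1875.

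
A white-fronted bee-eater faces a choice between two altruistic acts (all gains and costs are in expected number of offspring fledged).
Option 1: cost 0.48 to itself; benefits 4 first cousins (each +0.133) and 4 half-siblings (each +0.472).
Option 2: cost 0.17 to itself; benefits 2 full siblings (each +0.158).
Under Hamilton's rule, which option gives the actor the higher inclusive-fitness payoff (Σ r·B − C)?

Option 1

Option 1: r to a first cousin = 0.125.
Option 1: r to a half-sibling = 0.25.
Option 1: Σ r·B − C = (4·0.125·0.133 + 4·0.25·0.472) − 0.48 = 0.0585.
Option 2: r to a full sibling = 0.5.
Option 2: Σ r·B − C = (2·0.5·0.158) − 0.17 = -0.012.
Option 1 has the higher net inclusive-fitness payoff.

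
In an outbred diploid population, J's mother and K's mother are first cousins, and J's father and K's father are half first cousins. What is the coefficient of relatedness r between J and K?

Relatedness sums over independent paths through distinct common ancestors.
J and K are related in two ways: second cousins through their mothers (r = 1/32) and half second cousins through their fathers (r = 1/64).
r = 1/32 + 1/64 = 0.046875.

0.046875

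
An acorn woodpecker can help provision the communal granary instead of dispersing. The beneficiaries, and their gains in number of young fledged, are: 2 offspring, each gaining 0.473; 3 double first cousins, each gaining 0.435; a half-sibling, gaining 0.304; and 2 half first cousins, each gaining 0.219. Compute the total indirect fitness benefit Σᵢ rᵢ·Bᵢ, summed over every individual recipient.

r to an offspring = 1/2 (one parent–offspring link: r = (1/2)^1 = 1/2).
r to a double first cousin = 1/4 (double first cousins share both grandparent pairs — four paths of length 4: r = 4·(1/2)^4 = 1/4).
r to a half-sibling = 1/4 (half-sibs share one parent — one path of length 2: r = (1/2)^2 = 1/4).
r to a half first cousin = 1/16 (half first cousins share one grandparent — one path of length 4: r = (1/2)^4 = 1/16).
Summing one r·B term per recipient: 2·0.5·0.473 + 3·0.25·0.435 + 1·0.25·0.304 + 2·0.0625·0.219 = 0.902625.

0.902625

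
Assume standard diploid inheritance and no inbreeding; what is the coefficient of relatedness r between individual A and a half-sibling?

0.25

Half-sibs share one parent — one path of length 2: r = (1/2)^2 = 1/4.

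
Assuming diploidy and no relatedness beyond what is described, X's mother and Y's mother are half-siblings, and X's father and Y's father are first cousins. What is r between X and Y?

0.09375

With two independent routes of shared ancestry, r is the sum of the two contributions.
X and Y are related in two ways: half first cousins through their mothers (r = 1/16) and second cousins through their fathers (r = 1/32).
r = 1/16 + 1/32 = 0.09375.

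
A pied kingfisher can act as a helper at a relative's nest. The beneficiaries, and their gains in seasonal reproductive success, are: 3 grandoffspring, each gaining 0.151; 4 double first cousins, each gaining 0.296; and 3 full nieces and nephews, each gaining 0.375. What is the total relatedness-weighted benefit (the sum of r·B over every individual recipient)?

r to a grandoffspring = 0.25 (two parent–offspring links: r = (1/2)^2 = 1/4).
r to a double first cousin = 1/4 (double first cousins share both grandparent pairs — four paths of length 4: r = 4·(1/2)^4 = 1/4).
r to a full niece or nephew = 0.25 (full aunt/uncle↔niece/nephew: two paths of length 3 through the shared grandparent pair: r = 2·(1/2)^3 = 1/4).
Summing one r·B term per recipient: 3·0.25·0.151 + 4·0.25·0.296 + 3·0.25·0.375 = 0.6905.

0.6905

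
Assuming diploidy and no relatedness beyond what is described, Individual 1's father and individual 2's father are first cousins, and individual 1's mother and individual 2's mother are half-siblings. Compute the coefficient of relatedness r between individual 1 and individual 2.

0.09375

With two independent routes of shared ancestry, r is the sum of the two contributions.
Individual 1 and individual 2 are related in two ways: second cousins through their fathers (r = 1/32) and half first cousins through their mothers (r = 1/16).
r = 1/32 + 1/16 = 3/32 = 0.09375.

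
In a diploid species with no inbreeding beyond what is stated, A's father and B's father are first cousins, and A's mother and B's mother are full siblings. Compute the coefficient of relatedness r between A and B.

0.15625

Relatedness sums over independent paths through distinct common ancestors.
A and B are related in two ways: second cousins through their fathers (r = 1/32) and first cousins through their mothers (r = 1/8).
r = 1/32 + 1/8 = 5/32 = 0.15625.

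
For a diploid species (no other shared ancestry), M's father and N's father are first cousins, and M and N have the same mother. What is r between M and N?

Wright's path rule: contributions from independent ancestry routes add.
M and N are related in two ways: second cousins through their fathers (r = 1/32) and half-sibs through their shared mother (r = 1/4).
r = 1/32 + 1/4 = 0.28125.

0.28125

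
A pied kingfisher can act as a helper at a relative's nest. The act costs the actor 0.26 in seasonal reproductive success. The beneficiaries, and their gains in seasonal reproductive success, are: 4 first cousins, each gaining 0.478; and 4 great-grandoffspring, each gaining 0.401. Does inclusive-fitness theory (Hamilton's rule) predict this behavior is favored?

Yes

Hamilton's rule: the trait is favored when the sum of r·B over every recipient exceeds the actor's cost C.
r to a first cousin = 1/8 (first cousins share one grandparent pair — two paths of length 4: r = 2·(1/2)^4 = 1/8).
r to a great-grandoffspring = 0.125 (three parent–offspring links: r = (1/2)^3 = 1/8).
Summing one r·B term per recipient: 4·0.125·0.478 + 4·0.125·0.401 = 0.4395.
0.4395 > 0.26: the indirect benefit exceeds the cost.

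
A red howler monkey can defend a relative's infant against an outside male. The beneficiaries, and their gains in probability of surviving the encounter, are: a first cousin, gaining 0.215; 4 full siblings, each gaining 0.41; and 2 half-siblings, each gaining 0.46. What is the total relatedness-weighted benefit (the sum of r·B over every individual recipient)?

1.076875

r to a first cousin = 1/8 (first cousins share one grandparent pair — two paths of length 4: r = 2·(1/2)^4 = 1/8).
r to a full sibling = 1/2 (full sibs share both parents — two paths of length 2: r = 2·(1/2)^2 = 1/2).
r to a half-sibling = 0.25 (half-sibs share one parent — one path of length 2: r = (1/2)^2 = 1/4).
Summing one r·B term per recipient: 1·0.125·0.215 + 4·0.5·0.41 + 2·0.25·0.46 = 1.076875.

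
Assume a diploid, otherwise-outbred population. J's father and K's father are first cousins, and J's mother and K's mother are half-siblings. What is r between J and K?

0.09375

Wright's path rule: contributions from independent ancestry routes add.
J and K are related in two ways: second cousins through their fathers (r = 1/32) and half first cousins through their mothers (r = 1/16).
r = 1/32 + 1/16 = 0.09375.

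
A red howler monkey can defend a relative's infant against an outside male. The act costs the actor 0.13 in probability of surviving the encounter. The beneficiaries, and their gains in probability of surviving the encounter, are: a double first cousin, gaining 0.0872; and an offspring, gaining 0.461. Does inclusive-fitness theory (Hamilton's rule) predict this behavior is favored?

Hamilton's rule: the trait is favored when the sum of r·B over every recipient exceeds the actor's cost C.
r to a double first cousin = 1/4 (double first cousins share both grandparent pairs — four paths of length 4: r = 4·(1/2)^4 = 1/4).
r to an offspring = 1/2 (one parent–offspring link: r = (1/2)^1 = 1/2).
Summing one r·B term per recipient: 1·0.25·0.0872 + 1·0.5·0.461 = 0.2523.
0.2523 > 0.13: the indirect benefit exceeds the cost.

Yes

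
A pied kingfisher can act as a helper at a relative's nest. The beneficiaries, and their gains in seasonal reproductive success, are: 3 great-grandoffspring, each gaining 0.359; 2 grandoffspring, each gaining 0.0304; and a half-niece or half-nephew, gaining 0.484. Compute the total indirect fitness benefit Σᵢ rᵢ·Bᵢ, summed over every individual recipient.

0.210325

r to a great-grandoffspring = 1/8 (three parent–offspring links: r = (1/2)^3 = 1/8).
r to a grandoffspring = 1/4 (two parent–offspring links: r = (1/2)^2 = 1/4).
r to a half-niece or half-nephew = 1/8 (half-aunt/uncle↔niece/nephew: one path of length 3: r = (1/2)^3 = 1/8).
Summing one r·B term per recipient: 3·0.125·0.359 + 2·0.25·0.0304 + 1·0.125·0.484 = 0.210325.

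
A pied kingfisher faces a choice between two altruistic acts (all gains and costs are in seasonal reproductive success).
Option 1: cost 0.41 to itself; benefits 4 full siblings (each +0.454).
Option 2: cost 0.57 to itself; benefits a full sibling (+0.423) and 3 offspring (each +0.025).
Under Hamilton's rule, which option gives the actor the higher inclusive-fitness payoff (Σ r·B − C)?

Option 1: r to a full sibling = 0.5.
Option 1: Σ r·B − C = (4·0.5·0.454) − 0.41 = 0.498.
Option 2: r to a full sibling = 0.5.
Option 2: r to an offspring = 0.5.
Option 2: Σ r·B − C = (1·0.5·0.423 + 3·0.5·0.025) − 0.57 = -0.321.
Option 1 has the higher net inclusive-fitness payoff.

Option 1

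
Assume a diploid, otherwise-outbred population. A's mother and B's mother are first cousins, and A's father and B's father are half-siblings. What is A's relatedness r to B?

0.09375

Independent pedigree routes through distinct common ancestors add.
A and B are related in two ways: second cousins through their mothers (r = 1/32) and half first cousins through their fathers (r = 1/16).
r = 1/32 + 1/16 = 3/32 = 0.09375.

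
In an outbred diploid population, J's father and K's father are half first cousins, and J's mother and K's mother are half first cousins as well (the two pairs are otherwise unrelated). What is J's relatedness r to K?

0.03125

Independent pedigree routes through distinct common ancestors add.
J and K are related in two ways: half second cousins through their fathers (r = 1/64) and half second cousins through their mothers (r = 1/64).
r = 1/64 + 1/64 = 1/32 = 0.03125.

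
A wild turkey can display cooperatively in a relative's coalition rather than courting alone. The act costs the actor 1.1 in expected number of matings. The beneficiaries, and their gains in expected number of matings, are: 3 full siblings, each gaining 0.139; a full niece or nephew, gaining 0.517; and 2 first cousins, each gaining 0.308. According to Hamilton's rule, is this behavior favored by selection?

No

Hamilton's rule: the trait is favored when the sum of r·B over every recipient exceeds the actor's cost C.
r to a full sibling = 0.5 (full sibs share both parents — two paths of length 2: r = 2·(1/2)^2 = 1/2).
r to a full niece or nephew = 0.25 (full aunt/uncle↔niece/nephew: two paths of length 3 through the shared grandparent pair: r = 2·(1/2)^3 = 1/4).
r to a first cousin = 1/8 (first cousins share one grandparent pair — two paths of length 4: r = 2·(1/2)^4 = 1/8).
Summing one r·B term per recipient: 3·0.5·0.139 + 1·0.25·0.517 + 2·0.125·0.308 = 0.41475.
0.41475 < 1.1: the indirect benefit is less than the cost.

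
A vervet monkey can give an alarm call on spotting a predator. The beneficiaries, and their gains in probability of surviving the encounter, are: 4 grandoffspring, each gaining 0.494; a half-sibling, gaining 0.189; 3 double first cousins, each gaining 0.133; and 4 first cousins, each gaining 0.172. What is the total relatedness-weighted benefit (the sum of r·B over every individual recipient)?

r to a grandoffspring = 0.25 (two parent–offspring links: r = (1/2)^2 = 1/4).
r to a half-sibling = 1/4 (half-sibs share one parent — one path of length 2: r = (1/2)^2 = 1/4).
r to a double first cousin = 0.25 (double first cousins share both grandparent pairs — four paths of length 4: r = 4·(1/2)^4 = 1/4).
r to a first cousin = 0.125 (first cousins share one grandparent pair — two paths of length 4: r = 2·(1/2)^4 = 1/8).
Summing one r·B term per recipient: 4·0.25·0.494 + 1·0.25·0.189 + 3·0.25·0.133 + 4·0.125·0.172 = 0.727.

0.727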